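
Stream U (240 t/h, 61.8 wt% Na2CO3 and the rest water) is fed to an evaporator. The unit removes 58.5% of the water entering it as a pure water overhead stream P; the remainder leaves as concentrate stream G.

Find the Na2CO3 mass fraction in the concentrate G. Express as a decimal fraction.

Na2CO3 is not removed: 240×0.618 = 148.32 t/h of Na2CO3 enters G.
water entering = 240×0.382 = 91.68 t/h; overhead removed = 0.585×91.68 = 53.633 t/h.
Concentrate = 240 − 53.633 = 186.37 t/h.
Mass fraction = 148.32/186.37 = 0.7958.

0.7958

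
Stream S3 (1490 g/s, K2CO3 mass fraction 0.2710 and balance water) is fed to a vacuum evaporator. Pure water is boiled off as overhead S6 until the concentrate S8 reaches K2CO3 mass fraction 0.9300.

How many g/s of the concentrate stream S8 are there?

434.2 g/s

K2CO3 is conserved: 1490×0.271 = 403.79 g/s all reports to the concentrate.
Concentrate = 403.79/(target fraction) = 434.18 g/s.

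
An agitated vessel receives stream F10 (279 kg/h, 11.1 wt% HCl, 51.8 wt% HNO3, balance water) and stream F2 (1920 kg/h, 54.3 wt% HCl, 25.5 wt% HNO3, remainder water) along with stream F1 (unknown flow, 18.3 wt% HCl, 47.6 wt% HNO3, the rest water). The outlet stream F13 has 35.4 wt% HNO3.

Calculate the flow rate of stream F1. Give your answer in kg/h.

1183 kg/h

Let F1 be the unknown flow. Total out = 2199 + F1.
HNO3 balance: 634.12 + 0.476·F1 = 0.354·(2199 + F1)
(0.476 − 0.354)·F1 = 0.354×2199 − 634.12 = 144.32
F1 = 144.32 / 0.122 = 1183 kg/h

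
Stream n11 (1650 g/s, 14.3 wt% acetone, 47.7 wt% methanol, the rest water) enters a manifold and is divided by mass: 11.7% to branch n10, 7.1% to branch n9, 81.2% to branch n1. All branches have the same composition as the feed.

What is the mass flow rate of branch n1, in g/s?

Branch n1 flow = 0.812×1650 = 1339.8 g/s.

1340 g/s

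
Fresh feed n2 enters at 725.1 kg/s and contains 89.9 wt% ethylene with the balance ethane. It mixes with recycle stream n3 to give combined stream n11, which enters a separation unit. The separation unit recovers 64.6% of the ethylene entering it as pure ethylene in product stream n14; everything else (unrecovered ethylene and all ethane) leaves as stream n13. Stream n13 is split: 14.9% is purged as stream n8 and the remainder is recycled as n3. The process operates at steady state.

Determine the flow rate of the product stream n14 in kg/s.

602.7 kg/s

ethylene in n11: m_A = 725.1×0.899 + (1−0.149)·(1−0.646)·m_A, so m_A = 651.86/0.6987 = 932.91 kg/s.
Product n14 = 0.646×932.91 = 602.66 kg/s.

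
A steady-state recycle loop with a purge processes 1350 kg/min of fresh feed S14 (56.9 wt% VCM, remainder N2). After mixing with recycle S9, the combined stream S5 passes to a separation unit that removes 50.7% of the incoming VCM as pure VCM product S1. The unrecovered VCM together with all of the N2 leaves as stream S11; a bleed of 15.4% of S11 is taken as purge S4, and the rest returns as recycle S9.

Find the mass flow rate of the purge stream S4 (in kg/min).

N2 enters only via S14 and leaves only via the purge: 1350×0.431 = 0.154×(N2 in S11), and the separation unit passes all N2, so N2 in S5 = N2 in S11 = 3778.2 kg/min.
VCM in S5: m_A = 1350×0.569 + (1−0.154)·(1−0.507)·m_A, so m_A = 768.15/0.5829 = 1317.8 kg/min.
S11 = (1−0.507)×1317.8 + 3778.2 = 4427.9 kg/min.
Purge S4 = 0.154×4427.9 = 681.9 kg/min.

681.9 kg/min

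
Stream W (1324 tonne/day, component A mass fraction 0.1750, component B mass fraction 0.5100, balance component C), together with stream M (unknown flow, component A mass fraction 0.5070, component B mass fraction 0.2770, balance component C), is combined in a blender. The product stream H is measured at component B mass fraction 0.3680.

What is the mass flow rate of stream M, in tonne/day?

2066 tonne/day

Let M be the unknown flow. Total out = 1324 + M.
component B balance: 675.24 + 0.277·M = 0.368·(1324 + M)
(0.277 − 0.368)·M = 0.368×1324 − 675.24 = -188.01
M = -188.01 / -0.091 = 2066 tonne/day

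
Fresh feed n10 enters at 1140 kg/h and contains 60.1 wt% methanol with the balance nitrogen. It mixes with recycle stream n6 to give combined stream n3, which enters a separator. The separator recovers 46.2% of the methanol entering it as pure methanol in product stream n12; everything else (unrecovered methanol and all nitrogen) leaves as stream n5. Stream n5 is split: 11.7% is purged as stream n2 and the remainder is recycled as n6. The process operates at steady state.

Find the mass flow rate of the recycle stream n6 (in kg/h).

4053 kg/h

nitrogen enters only via n10 and leaves only via the purge: 1140×0.399 = 0.117×(nitrogen in n5), and the separator passes all nitrogen, so nitrogen in n3 = nitrogen in n5 = 3887.7 kg/h.
methanol in n3: m_A = 1140×0.601 + (1−0.117)·(1−0.462)·m_A, so m_A = 685.14/0.5249 = 1305.2 kg/h.
n5 = (1−0.462)×1305.2 + 3887.7 = 4589.9 kg/h.
Recycle n6 = (1−0.117)×4589.9 = 4052.9 kg/h.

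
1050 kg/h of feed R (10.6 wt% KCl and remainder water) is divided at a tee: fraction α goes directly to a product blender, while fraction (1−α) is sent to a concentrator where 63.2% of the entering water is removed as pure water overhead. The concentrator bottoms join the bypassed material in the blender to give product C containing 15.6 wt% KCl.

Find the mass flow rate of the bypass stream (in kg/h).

454.4 kg/h

All 1050×0.106 = 111.3 kg/h of KCl reaches C, so C = 111.3/0.156 = 713.46 kg/h and vapour = 336.54 kg/h.
The evaporator receives (1−α)·1050 of feed at 0.894 water and removes 0.632 of that water:
0.632×0.894×(1−α)×1050 = 336.54
(1−α) = 336.54/593.26 = 0.5673;  α = 0.4327.
Bypass flow = 0.4327×1050 = 454.37 kg/h.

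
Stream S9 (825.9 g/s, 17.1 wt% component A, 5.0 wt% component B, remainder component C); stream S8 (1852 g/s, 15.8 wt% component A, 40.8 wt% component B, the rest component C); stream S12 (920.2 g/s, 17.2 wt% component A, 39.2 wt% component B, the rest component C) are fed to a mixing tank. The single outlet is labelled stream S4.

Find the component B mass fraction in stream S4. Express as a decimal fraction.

0.322

Total flow out = 825.9 + 1852 + 920.2 = 3598.1 g/s.
component B in = 825.9×0.050 + 1852×0.408 + 920.2×0.392 = 1157.6 g/s.
component B mass fraction in S4 = 1157.6/3598.1 = 0.322.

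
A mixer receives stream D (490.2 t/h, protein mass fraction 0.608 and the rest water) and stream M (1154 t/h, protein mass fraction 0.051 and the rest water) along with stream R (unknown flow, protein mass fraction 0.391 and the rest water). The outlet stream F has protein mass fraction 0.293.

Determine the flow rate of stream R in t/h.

Let R be the unknown flow. Total out = 1644.2 + R.
protein balance: 356.9 + 0.391·R = 0.293·(1644.2 + R)
(0.391 − 0.293)·R = 0.293×1644.2 − 356.9 = 124.86
R = 124.86 / 0.098 = 1274 t/h

1274 t/h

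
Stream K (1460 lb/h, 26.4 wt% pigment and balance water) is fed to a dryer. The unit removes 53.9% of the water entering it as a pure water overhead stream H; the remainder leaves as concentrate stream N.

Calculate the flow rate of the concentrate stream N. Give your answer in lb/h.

water entering = 1460×0.736 = 1074.6 lb/h; overhead removed = 0.539×1074.6 = 579.19 lb/h.
Concentrate = 1460 − 579.19 = 880.81 lb/h.

880.8 lb/h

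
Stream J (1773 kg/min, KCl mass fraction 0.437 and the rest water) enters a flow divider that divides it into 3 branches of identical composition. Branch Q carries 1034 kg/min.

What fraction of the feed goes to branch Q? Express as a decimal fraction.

0.583

Fraction to Q = 1034/1773 = 0.5832.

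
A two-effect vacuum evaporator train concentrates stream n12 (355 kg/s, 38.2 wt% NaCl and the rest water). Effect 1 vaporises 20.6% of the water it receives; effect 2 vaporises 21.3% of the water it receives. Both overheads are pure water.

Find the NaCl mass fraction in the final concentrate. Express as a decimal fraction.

0.497

water in feed = 355×0.618 = 219.39 kg/s.
After stage 1: water left = (1−0.206)×219.39 = 174.2; stream total = 309.81 kg/s.
After stage 2: water left = (1−0.213)×174.2 = 137.09; final concentrate = 272.7 kg/s.
NaCl fraction = 135.61/272.7 = 0.497.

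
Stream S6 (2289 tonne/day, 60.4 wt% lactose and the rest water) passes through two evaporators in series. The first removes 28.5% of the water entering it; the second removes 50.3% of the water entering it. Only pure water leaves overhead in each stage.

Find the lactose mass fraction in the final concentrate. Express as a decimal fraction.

water in feed = 2289×0.396 = 906.44 tonne/day.
After stage 1: water left = (1−0.285)×906.44 = 648.11; stream total = 2030.7 tonne/day.
After stage 2: water left = (1−0.503)×648.11 = 322.11; final concentrate = 1704.7 tonne/day.
lactose fraction = 1382.6/1704.7 = 0.8110.

0.8110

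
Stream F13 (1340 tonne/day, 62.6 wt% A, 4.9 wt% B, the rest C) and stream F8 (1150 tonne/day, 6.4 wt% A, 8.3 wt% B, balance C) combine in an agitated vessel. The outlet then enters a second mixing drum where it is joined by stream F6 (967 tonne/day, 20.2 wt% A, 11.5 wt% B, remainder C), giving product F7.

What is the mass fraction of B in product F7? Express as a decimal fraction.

Overall, product flow = 3457 tonne/day.
B in = 1340×0.049 + 1150×0.083 + 967×0.115 = 272.31 tonne/day.
B fraction in F7 = 0.079.

0.079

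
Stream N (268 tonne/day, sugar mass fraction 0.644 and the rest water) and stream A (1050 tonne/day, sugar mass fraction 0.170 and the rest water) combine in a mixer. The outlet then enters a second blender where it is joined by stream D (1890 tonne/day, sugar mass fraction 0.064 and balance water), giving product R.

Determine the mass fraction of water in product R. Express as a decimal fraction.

0.853

Overall, product flow = 3208 tonne/day.
water in = 268×0.356 + 1050×0.830 + 1890×0.936 = 2735.9 tonne/day.
water fraction in R = 0.853.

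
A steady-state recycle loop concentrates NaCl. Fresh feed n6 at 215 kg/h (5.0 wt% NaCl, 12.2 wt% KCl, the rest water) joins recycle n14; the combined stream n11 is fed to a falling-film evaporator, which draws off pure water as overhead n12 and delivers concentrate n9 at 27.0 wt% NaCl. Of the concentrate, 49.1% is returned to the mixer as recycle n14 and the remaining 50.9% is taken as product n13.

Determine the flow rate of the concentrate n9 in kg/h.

Overall NaCl balance (none leaves overhead): NaCl in fresh feed = NaCl in product, i.e. 215×0.050 = (1−0.491)·n9·0.270.
n9 = 10.75/(0.270×0.509) = 78.222 kg/h.

78.22 kg/h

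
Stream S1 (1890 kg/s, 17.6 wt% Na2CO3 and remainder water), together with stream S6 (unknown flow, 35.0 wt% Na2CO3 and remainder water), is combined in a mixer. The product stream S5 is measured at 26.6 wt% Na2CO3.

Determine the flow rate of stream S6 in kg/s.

2025 kg/s

Let S6 be the unknown flow. Total out = 1890 + S6.
Na2CO3 balance: 332.64 + 0.350·S6 = 0.266·(1890 + S6)
(0.350 − 0.266)·S6 = 0.266×1890 − 332.64 = 170.1
S6 = 170.1 / 0.084 = 2025 kg/s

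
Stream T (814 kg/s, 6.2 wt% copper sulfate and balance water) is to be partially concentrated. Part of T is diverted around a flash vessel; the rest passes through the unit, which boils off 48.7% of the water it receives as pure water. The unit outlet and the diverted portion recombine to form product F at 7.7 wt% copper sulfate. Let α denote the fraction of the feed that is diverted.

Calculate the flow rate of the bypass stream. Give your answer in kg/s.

466.9 kg/s

All 814×0.062 = 50.468 kg/s of copper sulfate reaches F, so F = 50.468/0.077 = 655.43 kg/s and vapour = 158.57 kg/s.
The evaporator receives (1−α)·814 of feed at 0.938 water and removes 0.487 of that water:
0.487×0.938×(1−α)×814 = 158.57
(1−α) = 158.57/371.84 = 0.4265;  α = 0.5735.
Bypass flow = 0.5735×814 = 466.87 kg/s.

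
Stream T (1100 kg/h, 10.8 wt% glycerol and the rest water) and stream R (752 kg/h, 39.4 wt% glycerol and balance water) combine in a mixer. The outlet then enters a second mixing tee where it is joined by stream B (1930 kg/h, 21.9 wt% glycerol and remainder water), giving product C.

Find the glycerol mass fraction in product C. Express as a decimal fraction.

Overall, product flow = 3782 kg/h.
glycerol in = 1100×0.108 + 752×0.394 + 1930×0.219 = 837.76 kg/h.
glycerol fraction in C = 0.2215.

0.2215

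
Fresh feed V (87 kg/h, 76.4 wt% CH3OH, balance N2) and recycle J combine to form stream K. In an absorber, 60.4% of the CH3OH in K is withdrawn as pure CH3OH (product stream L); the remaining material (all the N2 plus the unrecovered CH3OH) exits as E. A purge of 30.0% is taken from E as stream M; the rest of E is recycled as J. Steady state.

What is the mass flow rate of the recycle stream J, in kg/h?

N2 enters only via V and leaves only via the purge: 87×0.236 = 0.300×(N2 in E), and the absorber passes all N2, so N2 in K = N2 in E = 68.44 kg/h.
CH3OH in K: m_A = 87×0.764 + (1−0.300)·(1−0.604)·m_A, so m_A = 66.468/0.7228 = 91.959 kg/h.
E = (1−0.604)×91.959 + 68.44 = 104.86 kg/h.
Recycle J = (1−0.300)×104.86 = 73.399 kg/h.

73.4 kg/h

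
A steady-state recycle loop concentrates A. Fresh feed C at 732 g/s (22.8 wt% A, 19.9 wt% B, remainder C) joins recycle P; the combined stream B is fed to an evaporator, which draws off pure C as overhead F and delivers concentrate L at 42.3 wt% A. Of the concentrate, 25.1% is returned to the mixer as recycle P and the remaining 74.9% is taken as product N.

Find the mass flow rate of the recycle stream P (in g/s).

132.2 g/s

Overall A balance (none leaves overhead): A in fresh feed = A in product, i.e. 732×0.228 = (1−0.251)·L·0.423.
L = 166.9/(0.423×0.749) = 526.77 g/s.
Recycle P = 0.251×526.77 = 132.22 g/s.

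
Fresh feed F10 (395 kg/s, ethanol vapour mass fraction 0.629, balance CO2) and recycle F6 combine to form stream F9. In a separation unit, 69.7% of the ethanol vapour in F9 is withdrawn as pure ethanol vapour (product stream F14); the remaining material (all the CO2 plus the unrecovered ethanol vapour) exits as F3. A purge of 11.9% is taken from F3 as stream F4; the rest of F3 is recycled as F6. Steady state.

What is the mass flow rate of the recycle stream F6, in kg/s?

CO2 enters only via F10 and leaves only via the purge: 395×0.371 = 0.119×(CO2 in F3), and the separation unit passes all CO2, so CO2 in F9 = CO2 in F3 = 1231.5 kg/s.
ethanol vapour in F9: m_A = 395×0.629 + (1−0.119)·(1−0.697)·m_A, so m_A = 248.46/0.7331 = 338.93 kg/s.
F3 = (1−0.697)×338.93 + 1231.5 = 1334.2 kg/s.
Recycle F6 = (1−0.119)×1334.2 = 1175.4 kg/s.

1175 kg/s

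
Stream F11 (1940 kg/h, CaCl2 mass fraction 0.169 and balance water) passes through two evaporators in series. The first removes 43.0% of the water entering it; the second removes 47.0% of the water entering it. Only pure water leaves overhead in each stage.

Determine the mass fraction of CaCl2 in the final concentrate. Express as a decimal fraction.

water in feed = 1940×0.831 = 1612.1 kg/h.
After stage 1: water left = (1−0.430)×1612.1 = 918.92; stream total = 1246.8 kg/h.
After stage 2: water left = (1−0.470)×918.92 = 487.03; final concentrate = 814.89 kg/h.
CaCl2 fraction = 327.86/814.89 = 0.402.

0.402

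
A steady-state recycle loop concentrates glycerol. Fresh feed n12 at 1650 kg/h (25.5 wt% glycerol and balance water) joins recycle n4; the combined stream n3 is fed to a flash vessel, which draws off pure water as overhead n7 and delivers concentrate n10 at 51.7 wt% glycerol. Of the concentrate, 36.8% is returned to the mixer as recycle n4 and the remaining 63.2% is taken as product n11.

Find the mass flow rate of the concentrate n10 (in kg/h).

1288 kg/h

Overall glycerol balance (none leaves overhead): glycerol in fresh feed = glycerol in product, i.e. 1650×0.255 = (1−0.368)·n10·0.517.
n10 = 420.75/(0.517×0.632) = 1287.7 kg/h.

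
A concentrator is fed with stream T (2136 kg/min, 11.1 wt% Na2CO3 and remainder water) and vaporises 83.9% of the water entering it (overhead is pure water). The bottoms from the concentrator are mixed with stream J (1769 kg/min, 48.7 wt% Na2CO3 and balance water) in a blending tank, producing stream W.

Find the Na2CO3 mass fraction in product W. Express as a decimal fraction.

Vapour removed = 0.839×0.889×2136 = 1593.2 kg/min; concentrate = 542.82 kg/min.
Na2CO3 reaching the mixer = 237.1 (from concentrate) + 1769×0.487 = 1098.6 kg/min.
Product flow = 542.82 + 1769 = 2311.8 kg/min; Na2CO3 fraction = 0.4752.

0.4752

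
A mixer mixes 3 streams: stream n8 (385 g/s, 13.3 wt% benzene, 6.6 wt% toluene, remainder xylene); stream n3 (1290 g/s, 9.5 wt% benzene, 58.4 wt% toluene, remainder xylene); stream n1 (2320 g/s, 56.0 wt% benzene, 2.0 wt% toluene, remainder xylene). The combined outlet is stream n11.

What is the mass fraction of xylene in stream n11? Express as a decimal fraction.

0.425

Total flow out = 385 + 1290 + 2320 = 3995 g/s.
xylene in = 385×0.801 + 1290×0.321 + 2320×0.420 = 1696.9 g/s.
xylene mass fraction in n11 = 1696.9/3995 = 0.425.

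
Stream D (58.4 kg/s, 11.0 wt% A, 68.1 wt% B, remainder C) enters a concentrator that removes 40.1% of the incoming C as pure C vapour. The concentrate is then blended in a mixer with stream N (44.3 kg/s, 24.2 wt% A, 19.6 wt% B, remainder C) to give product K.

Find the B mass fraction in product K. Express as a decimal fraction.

Vapour removed = 0.401×0.209×58.4 = 4.8944 kg/s; concentrate = 53.506 kg/s.
B reaching the mixer = 39.77 (from concentrate) + 44.3×0.196 = 48.453 kg/s.
Product flow = 53.506 + 44.3 = 97.806 kg/s; B fraction = 0.495.

0.495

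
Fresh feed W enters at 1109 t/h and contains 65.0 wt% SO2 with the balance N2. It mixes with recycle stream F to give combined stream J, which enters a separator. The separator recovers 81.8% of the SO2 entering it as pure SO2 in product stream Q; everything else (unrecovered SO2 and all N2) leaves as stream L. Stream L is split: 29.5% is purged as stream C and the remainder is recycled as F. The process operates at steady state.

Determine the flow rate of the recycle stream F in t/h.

N2 enters only via W and leaves only via the purge: 1109×0.350 = 0.295×(N2 in L), and the separator passes all N2, so N2 in J = N2 in L = 1315.8 t/h.
SO2 in J: m_A = 1109×0.650 + (1−0.295)·(1−0.818)·m_A, so m_A = 720.85/0.8717 = 826.96 t/h.
L = (1−0.818)×826.96 + 1315.8 = 1466.3 t/h.
Recycle F = (1−0.295)×1466.3 = 1033.7 t/h.

1034 t/h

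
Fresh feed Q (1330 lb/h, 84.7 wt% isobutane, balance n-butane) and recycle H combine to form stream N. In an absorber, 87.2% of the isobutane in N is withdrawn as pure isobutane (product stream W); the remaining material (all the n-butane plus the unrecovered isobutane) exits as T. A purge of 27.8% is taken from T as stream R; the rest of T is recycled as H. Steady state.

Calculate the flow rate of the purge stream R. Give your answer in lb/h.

247.7 lb/h

n-butane enters only via Q and leaves only via the purge: 1330×0.153 = 0.278×(n-butane in T), and the absorber passes all n-butane, so n-butane in N = n-butane in T = 731.98 lb/h.
isobutane in N: m_A = 1330×0.847 + (1−0.278)·(1−0.872)·m_A, so m_A = 1126.5/0.9076 = 1241.2 lb/h.
T = (1−0.872)×1241.2 + 731.98 = 890.85 lb/h.
Purge R = 0.278×890.85 = 247.66 lb/h.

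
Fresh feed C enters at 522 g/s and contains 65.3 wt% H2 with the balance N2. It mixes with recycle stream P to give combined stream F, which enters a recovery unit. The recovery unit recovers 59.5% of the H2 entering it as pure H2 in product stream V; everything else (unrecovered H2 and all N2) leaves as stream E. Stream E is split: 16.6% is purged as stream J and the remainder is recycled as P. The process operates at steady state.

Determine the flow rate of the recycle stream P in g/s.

N2 enters only via C and leaves only via the purge: 522×0.347 = 0.166×(N2 in E), and the recovery unit passes all N2, so N2 in F = N2 in E = 1091.2 g/s.
H2 in F: m_A = 522×0.653 + (1−0.166)·(1−0.595)·m_A, so m_A = 340.87/0.6622 = 514.72 g/s.
E = (1−0.595)×514.72 + 1091.2 = 1299.6 g/s.
Recycle P = (1−0.166)×1299.6 = 1083.9 g/s.

1084 g/s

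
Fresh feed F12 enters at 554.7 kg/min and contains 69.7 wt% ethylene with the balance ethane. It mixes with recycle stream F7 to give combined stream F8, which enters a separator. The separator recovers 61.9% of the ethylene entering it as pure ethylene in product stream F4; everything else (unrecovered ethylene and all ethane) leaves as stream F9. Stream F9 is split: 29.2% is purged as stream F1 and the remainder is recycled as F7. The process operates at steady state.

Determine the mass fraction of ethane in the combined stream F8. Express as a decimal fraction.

ethane enters only via F12 and leaves only via the purge: 554.7×0.303 = 0.292×(ethane in F9), and the separator passes all ethane, so ethane in F8 = ethane in F9 = 575.6 kg/min.
ethylene in F8: m_A = 554.7×0.697 + (1−0.292)·(1−0.619)·m_A, so m_A = 386.63/0.7303 = 529.44 kg/min.
F8 = 529.44 + 575.6 = 1105 kg/min.
ethane fraction in F8 = 575.6/1105 = 0.521.

0.521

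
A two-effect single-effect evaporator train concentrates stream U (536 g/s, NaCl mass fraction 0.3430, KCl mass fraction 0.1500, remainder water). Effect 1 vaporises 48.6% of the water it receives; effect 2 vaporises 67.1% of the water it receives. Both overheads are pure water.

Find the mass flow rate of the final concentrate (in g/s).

310.2 g/s

water in feed = 536×0.507 = 271.75 g/s.
After stage 1: water left = (1−0.486)×271.75 = 139.68; stream total = 403.93 g/s.
After stage 2: water left = (1−0.671)×139.68 = 45.955; final concentrate = 310.2 g/s.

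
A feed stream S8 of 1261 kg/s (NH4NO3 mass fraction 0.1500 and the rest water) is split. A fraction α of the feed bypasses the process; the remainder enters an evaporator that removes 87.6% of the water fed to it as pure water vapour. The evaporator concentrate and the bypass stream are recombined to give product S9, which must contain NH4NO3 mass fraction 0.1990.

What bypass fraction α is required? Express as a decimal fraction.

0.669

All 1261×0.150 = 189.15 kg/s of NH4NO3 reaches S9, so S9 = 189.15/0.199 = 950.5 kg/s and vapour = 310.5 kg/s.
The evaporator receives (1−α)·1261 of feed at 0.850 water and removes 0.876 of that water:
0.876×0.850×(1−α)×1261 = 310.5
(1−α) = 310.5/938.94 = 0.3307;  α = 0.6693.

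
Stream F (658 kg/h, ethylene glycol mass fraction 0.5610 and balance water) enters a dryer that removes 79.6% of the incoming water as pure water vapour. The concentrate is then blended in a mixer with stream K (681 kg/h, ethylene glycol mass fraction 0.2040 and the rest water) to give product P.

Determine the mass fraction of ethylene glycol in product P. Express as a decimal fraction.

0.4581

Vapour removed = 0.796×0.439×658 = 229.93 kg/h; concentrate = 428.07 kg/h.
ethylene glycol reaching the mixer = 369.14 (from concentrate) + 681×0.204 = 508.06 kg/h.
Product flow = 428.07 + 681 = 1109.1 kg/h; ethylene glycol fraction = 0.4581.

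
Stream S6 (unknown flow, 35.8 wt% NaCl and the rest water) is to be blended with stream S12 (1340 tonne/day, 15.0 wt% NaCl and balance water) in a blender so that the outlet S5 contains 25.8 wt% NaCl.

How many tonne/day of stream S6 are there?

1447 tonne/day

Let S6 be the unknown flow. Total out = 1340 + S6.
NaCl balance: 201 + 0.358·S6 = 0.258·(1340 + S6)
(0.358 − 0.258)·S6 = 0.258×1340 − 201 = 144.72
S6 = 144.72 / 0.100 = 1447.2 tonne/day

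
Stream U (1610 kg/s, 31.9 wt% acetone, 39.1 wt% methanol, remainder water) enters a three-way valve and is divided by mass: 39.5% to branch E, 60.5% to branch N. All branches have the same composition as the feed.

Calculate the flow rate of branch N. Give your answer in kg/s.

974 kg/s

Branch N flow = 0.605×1610 = 974.05 kg/s.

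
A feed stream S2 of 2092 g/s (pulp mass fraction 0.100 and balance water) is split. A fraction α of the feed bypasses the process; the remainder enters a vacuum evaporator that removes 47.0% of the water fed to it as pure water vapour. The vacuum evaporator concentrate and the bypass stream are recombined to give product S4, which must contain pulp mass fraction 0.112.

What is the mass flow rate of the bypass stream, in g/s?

All 2092×0.100 = 209.2 g/s of pulp reaches S4, so S4 = 209.2/0.112 = 1867.9 g/s and vapour = 224.14 g/s.
The evaporator receives (1−α)·2092 of feed at 0.900 water and removes 0.470 of that water:
0.470×0.900×(1−α)×2092 = 224.14
(1−α) = 224.14/884.92 = 0.2533;  α = 0.7467.
Bypass flow = 0.7467×2092 = 1562.1 g/s.

1562 g/s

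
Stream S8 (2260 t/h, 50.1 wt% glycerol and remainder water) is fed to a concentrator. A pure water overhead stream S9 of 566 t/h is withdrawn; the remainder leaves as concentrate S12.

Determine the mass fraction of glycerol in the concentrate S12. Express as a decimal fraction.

glycerol is not removed: 2260×0.501 = 1132.3 t/h of glycerol enters S12.
Concentrate = 2260 − 566 = 1694 t/h.
Mass fraction = 1132.3/1694 = 0.668.

0.668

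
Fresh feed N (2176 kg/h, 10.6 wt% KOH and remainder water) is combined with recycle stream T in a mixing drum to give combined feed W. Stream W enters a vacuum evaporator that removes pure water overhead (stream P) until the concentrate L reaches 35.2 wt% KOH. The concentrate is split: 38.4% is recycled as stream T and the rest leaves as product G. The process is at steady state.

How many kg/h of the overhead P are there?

Overall KOH balance (none leaves overhead): KOH in fresh feed = KOH in product, i.e. 2176×0.106 = (1−0.384)·L·0.352.
L = 230.66/(0.352×0.616) = 1063.8 kg/h.
Recycle T = 0.384×1063.8 = 408.48 kg/h.
Combined feed W = 2176 + 408.48 = 2584.5 kg/h.
Overhead P = W − L = 2584.5 − 1063.8 = 1520.7 kg/h.

1521 kg/h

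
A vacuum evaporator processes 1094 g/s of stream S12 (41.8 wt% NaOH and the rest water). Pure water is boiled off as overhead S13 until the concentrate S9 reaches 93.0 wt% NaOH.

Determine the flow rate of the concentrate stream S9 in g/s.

491.7 g/s

NaOH is conserved: 1094×0.418 = 457.29 g/s all reports to the concentrate.
Concentrate = 457.29/(target fraction) = 491.71 g/s.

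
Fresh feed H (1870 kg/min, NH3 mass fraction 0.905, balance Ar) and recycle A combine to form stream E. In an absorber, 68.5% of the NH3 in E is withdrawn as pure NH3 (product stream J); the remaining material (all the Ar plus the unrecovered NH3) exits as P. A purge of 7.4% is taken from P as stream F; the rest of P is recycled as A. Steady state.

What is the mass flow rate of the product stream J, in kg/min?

1637 kg/min

NH3 in E: m_A = 1870×0.905 + (1−0.074)·(1−0.685)·m_A, so m_A = 1692.4/0.7083 = 2389.3 kg/min.
Product J = 0.685×2389.3 = 1636.7 kg/min.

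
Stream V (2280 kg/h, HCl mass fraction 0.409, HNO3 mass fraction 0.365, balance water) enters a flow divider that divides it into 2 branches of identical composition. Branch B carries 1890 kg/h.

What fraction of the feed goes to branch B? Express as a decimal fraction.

Fraction to B = 1890/2280 = 0.8289.

0.829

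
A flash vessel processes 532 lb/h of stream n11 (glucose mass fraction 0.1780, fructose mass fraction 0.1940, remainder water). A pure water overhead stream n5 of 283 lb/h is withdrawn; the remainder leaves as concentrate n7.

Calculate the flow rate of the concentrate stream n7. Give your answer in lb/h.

249 lb/h

Concentrate = 532 − 283 = 249 lb/h.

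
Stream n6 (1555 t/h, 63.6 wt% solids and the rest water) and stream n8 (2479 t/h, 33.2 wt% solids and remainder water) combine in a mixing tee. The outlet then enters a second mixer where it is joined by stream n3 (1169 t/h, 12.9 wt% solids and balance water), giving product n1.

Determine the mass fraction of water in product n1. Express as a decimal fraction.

0.623

Overall, product flow = 5203 t/h.
water in = 1555×0.364 + 2479×0.668 + 1169×0.871 = 3240.2 t/h.
water fraction in n1 = 0.623.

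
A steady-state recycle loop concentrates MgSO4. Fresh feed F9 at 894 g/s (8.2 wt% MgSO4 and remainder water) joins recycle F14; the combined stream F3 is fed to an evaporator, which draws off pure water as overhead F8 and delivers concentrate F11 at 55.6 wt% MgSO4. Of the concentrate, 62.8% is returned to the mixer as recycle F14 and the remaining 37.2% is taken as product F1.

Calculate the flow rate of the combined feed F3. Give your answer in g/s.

Overall MgSO4 balance (none leaves overhead): MgSO4 in fresh feed = MgSO4 in product, i.e. 894×0.082 = (1−0.628)·F11·0.556.
F11 = 73.308/(0.556×0.372) = 354.43 g/s.
Recycle F14 = 0.628×354.43 = 222.58 g/s.
Combined feed F3 = 894 + 222.58 = 1116.6 g/s.

1117 g/s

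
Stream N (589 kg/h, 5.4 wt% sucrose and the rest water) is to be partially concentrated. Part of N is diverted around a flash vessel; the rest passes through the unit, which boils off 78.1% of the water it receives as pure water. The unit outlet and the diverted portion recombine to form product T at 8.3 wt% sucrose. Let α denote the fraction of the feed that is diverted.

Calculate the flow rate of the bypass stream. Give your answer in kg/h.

310.5 kg/h

All 589×0.054 = 31.806 kg/h of sucrose reaches T, so T = 31.806/0.083 = 383.2 kg/h and vapour = 205.8 kg/h.
The evaporator receives (1−α)·589 of feed at 0.946 water and removes 0.781 of that water:
0.781×0.946×(1−α)×589 = 205.8
(1−α) = 205.8/435.17 = 0.4729;  α = 0.5271.
Bypass flow = 0.5271×589 = 310.46 kg/h.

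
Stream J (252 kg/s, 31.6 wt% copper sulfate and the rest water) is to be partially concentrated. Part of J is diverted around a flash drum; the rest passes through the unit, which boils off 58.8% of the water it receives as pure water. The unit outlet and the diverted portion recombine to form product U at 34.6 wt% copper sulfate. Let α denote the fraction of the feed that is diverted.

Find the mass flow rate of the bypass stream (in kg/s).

All 252×0.316 = 79.632 kg/s of copper sulfate reaches U, so U = 79.632/0.346 = 230.15 kg/s and vapour = 21.85 kg/s.
The evaporator receives (1−α)·252 of feed at 0.684 water and removes 0.588 of that water:
0.588×0.684×(1−α)×252 = 21.85
(1−α) = 21.85/101.35 = 0.2156;  α = 0.7844.
Bypass flow = 0.7844×252 = 197.67 kg/s.

197.7 kg/s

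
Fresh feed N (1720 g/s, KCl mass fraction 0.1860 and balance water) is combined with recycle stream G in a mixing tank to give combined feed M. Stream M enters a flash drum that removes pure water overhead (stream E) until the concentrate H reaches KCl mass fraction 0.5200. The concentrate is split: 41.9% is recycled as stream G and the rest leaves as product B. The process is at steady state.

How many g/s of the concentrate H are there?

1059 g/s

Overall KCl balance (none leaves overhead): KCl in fresh feed = KCl in product, i.e. 1720×0.186 = (1−0.419)·H·0.520.
H = 319.92/(0.520×0.581) = 1058.9 g/s.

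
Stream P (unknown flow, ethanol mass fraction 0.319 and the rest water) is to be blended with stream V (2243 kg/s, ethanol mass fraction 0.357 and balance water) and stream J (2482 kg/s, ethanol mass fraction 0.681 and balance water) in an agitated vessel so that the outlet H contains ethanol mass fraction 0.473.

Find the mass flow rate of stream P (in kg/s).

Let P be the unknown flow. Total out = 4725 + P.
ethanol balance: 2491 + 0.319·P = 0.473·(4725 + P)
(0.319 − 0.473)·P = 0.473×4725 − 2491 = -256.07
P = -256.07 / -0.154 = 1662.8 kg/s

1663 kg/s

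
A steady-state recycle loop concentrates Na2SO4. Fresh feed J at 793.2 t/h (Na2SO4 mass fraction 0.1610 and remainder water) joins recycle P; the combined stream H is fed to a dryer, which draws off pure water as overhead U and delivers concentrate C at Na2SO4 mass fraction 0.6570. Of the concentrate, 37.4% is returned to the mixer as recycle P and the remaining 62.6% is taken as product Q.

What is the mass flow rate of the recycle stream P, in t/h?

Overall Na2SO4 balance (none leaves overhead): Na2SO4 in fresh feed = Na2SO4 in product, i.e. 793.2×0.161 = (1−0.374)·C·0.657.
C = 127.71/(0.657×0.626) = 310.51 t/h.
Recycle P = 0.374×310.51 = 116.13 t/h.

116.1 t/h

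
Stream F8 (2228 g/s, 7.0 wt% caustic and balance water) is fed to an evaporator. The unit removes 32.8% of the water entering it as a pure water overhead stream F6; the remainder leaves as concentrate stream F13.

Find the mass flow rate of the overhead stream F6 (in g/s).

water entering = 2228×0.930 = 2072 g/s; overhead removed = 0.328×2072 = 679.63 g/s.

679.6 g/s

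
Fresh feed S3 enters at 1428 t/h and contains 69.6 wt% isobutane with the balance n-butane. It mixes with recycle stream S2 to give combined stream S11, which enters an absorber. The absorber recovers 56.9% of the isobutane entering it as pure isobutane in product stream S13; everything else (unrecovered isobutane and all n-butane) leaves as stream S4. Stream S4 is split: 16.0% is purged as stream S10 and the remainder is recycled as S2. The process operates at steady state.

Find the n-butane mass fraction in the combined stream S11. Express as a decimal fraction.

0.635

n-butane enters only via S3 and leaves only via the purge: 1428×0.304 = 0.160×(n-butane in S4), and the absorber passes all n-butane, so n-butane in S11 = n-butane in S4 = 2713.2 t/h.
isobutane in S11: m_A = 1428×0.696 + (1−0.160)·(1−0.569)·m_A, so m_A = 993.89/0.6380 = 1557.9 t/h.
S11 = 1557.9 + 2713.2 = 4271.1 t/h.
n-butane fraction in S11 = 2713.2/4271.1 = 0.635.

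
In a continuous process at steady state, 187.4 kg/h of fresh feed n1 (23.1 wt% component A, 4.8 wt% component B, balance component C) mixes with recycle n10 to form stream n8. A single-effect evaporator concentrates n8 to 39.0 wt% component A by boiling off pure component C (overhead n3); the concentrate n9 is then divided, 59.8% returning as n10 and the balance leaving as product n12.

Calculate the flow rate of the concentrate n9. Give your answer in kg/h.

Overall component A balance (none leaves overhead): component A in fresh feed = component A in product, i.e. 187.4×0.231 = (1−0.598)·n9·0.390.
n9 = 43.289/(0.390×0.402) = 276.12 kg/h.

276.1 kg/h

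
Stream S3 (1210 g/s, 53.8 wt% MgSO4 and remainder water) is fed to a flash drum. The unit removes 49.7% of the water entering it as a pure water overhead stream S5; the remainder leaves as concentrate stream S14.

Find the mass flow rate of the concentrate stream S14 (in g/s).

932.2 g/s

water entering = 1210×0.462 = 559.02 g/s; overhead removed = 0.497×559.02 = 277.83 g/s.
Concentrate = 1210 − 277.83 = 932.17 g/s.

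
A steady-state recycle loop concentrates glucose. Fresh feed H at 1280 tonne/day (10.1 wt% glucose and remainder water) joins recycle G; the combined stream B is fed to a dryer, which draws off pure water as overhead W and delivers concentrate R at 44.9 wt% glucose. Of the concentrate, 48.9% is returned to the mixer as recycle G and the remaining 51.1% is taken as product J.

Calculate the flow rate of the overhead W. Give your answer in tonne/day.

Overall glucose balance (none leaves overhead): glucose in fresh feed = glucose in product, i.e. 1280×0.101 = (1−0.489)·R·0.449.
R = 129.28/(0.449×0.511) = 563.46 tonne/day.
Recycle G = 0.489×563.46 = 275.53 tonne/day.
Combined feed B = 1280 + 275.53 = 1555.5 tonne/day.
Overhead W = B − R = 1555.5 − 563.46 = 992.07 tonne/day.

992.1 tonne/day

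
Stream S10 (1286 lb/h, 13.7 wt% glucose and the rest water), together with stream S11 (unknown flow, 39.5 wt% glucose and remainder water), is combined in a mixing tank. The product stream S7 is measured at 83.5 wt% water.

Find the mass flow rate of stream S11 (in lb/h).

Let S11 be the unknown flow. Total out = 1286 + S11.
water balance: 1109.8 + 0.605·S11 = 0.835·(1286 + S11)
(0.605 − 0.835)·S11 = 0.835×1286 − 1109.8 = -36.008
S11 = -36.008 / -0.230 = 156.56 lb/h

156.6 lb/h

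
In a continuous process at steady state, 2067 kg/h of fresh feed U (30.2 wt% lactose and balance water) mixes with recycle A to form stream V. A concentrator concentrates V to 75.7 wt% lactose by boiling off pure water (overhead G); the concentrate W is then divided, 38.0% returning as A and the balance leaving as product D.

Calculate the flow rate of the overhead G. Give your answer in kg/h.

Overall lactose balance (none leaves overhead): lactose in fresh feed = lactose in product, i.e. 2067×0.302 = (1−0.380)·W·0.757.
W = 624.23/(0.757×0.620) = 1330 kg/h.
Recycle A = 0.380×1330 = 505.41 kg/h.
Combined feed V = 2067 + 505.41 = 2572.4 kg/h.
Overhead G = V − W = 2572.4 − 1330 = 1242.4 kg/h.

1242 kg/h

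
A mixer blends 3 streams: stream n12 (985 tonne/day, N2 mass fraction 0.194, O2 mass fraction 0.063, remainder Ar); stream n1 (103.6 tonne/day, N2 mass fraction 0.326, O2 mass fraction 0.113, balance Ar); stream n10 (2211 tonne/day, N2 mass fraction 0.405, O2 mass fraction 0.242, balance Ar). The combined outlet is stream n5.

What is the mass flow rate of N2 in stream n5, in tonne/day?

N2 out = N2 in = 985×0.194 + 103.6×0.326 + 2211×0.405 = 1120.3 tonne/day.

1120 tonne/day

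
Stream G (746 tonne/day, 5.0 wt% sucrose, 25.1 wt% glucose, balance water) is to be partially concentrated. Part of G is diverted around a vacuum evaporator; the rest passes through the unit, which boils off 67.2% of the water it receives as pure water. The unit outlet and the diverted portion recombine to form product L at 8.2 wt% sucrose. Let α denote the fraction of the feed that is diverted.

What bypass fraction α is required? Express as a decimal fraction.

0.169

All 746×0.050 = 37.3 tonne/day of sucrose reaches L, so L = 37.3/0.082 = 454.88 tonne/day and vapour = 291.12 tonne/day.
The evaporator receives (1−α)·746 of feed at 0.699 water and removes 0.672 of that water:
0.672×0.699×(1−α)×746 = 291.12
(1−α) = 291.12/350.42 = 0.8308;  α = 0.1692.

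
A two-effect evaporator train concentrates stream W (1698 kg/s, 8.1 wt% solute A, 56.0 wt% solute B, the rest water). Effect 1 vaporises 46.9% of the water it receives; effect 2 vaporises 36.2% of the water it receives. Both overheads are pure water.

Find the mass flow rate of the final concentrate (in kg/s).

1295 kg/s

water in feed = 1698×0.359 = 609.58 kg/s.
After stage 1: water left = (1−0.469)×609.58 = 323.69; stream total = 1412.1 kg/s.
After stage 2: water left = (1−0.362)×323.69 = 206.51; final concentrate = 1294.9 kg/s.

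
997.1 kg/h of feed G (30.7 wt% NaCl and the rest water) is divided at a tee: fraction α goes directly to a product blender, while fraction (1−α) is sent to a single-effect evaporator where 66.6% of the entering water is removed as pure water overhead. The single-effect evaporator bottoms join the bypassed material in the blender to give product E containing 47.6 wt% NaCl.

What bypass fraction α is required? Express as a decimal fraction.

0.231

All 997.1×0.307 = 306.11 kg/h of NaCl reaches E, so E = 306.11/0.476 = 643.09 kg/h and vapour = 354.01 kg/h.
The evaporator receives (1−α)·997.1 of feed at 0.693 water and removes 0.666 of that water:
0.666×0.693×(1−α)×997.1 = 354.01
(1−α) = 354.01/460.2 = 0.7693;  α = 0.2307.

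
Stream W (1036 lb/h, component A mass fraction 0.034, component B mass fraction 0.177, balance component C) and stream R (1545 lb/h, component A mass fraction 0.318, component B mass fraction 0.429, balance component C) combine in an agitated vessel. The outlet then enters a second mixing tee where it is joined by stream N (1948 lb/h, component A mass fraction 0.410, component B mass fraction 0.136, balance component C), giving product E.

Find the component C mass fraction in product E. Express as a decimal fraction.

Overall, product flow = 4529 lb/h.
component C in = 1036×0.789 + 1545×0.253 + 1948×0.454 = 2092.7 lb/h.
component C fraction in E = 0.462.

0.462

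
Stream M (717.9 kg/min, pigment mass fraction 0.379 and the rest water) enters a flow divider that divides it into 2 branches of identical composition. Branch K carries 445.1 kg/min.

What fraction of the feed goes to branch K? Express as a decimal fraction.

Fraction to K = 445.1/717.9 = 0.6200.

0.620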